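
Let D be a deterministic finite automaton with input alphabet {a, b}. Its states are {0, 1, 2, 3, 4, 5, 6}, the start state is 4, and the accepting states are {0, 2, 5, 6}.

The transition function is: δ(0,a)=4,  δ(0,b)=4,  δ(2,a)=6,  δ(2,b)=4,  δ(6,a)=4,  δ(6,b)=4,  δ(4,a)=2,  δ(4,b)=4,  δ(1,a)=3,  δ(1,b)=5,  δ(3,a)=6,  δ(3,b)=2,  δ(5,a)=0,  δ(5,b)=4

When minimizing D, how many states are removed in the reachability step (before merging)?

Starting at 4 and following transitions, the reachable set is {2, 4, 6}. That leaves 0, 1, 3, 5 unreachable — 4 in total.

4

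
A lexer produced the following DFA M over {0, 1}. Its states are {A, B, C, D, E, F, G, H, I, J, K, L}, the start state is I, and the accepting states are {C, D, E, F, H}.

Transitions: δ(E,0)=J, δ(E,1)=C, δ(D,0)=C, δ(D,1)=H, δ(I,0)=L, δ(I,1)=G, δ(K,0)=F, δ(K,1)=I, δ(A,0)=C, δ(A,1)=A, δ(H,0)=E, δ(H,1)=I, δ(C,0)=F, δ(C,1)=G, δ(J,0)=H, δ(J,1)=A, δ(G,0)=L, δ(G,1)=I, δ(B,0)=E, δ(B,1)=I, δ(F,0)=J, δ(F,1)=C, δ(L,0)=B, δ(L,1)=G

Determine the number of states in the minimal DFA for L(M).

States {D,K} cannot be reached from the start state, so discard them.
P0 = {C,E,F,H} | {A,B,G,I,J,L}.
Refine {C,E,F,H} on symbol 0: members go to different blocks, giving {C,H} and {E,F}.
On input 0, block {A,B,G,I,J,L} splits into {G,I,L} and {A,J} and {B}.
On input 0, block {G,I,L} splits into {G,I} and {L}.
Stable partition: {C,H} | {G,I} | {E,F} | {A,J} | {B} | {L} — 6 equivalence classes.

6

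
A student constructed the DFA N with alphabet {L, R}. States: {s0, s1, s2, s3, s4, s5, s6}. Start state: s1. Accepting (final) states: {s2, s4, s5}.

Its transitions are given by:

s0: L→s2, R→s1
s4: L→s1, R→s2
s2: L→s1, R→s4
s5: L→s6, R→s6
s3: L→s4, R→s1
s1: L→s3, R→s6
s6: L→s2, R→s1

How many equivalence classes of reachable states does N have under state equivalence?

First remove the unreachable states {s0,s5}; 5 states remain.
Initial partition by acceptance: {s2,s4} | {s1,s3,s6}.
Split {s1,s3,s6} by δ(·,L) → {s3,s6} and {s1}.
The partition is now stable with 3 blocks: {s2,s4} | {s3,s6} | {s1}.

3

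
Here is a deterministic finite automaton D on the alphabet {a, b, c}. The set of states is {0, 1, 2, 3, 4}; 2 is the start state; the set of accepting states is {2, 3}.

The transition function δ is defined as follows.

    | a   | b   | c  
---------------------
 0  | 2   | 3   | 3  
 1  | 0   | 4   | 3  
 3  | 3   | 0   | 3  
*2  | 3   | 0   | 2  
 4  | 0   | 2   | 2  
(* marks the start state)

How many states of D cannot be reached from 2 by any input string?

No path from 2 leads to 1, 4; the other 3 states are all reachable.

2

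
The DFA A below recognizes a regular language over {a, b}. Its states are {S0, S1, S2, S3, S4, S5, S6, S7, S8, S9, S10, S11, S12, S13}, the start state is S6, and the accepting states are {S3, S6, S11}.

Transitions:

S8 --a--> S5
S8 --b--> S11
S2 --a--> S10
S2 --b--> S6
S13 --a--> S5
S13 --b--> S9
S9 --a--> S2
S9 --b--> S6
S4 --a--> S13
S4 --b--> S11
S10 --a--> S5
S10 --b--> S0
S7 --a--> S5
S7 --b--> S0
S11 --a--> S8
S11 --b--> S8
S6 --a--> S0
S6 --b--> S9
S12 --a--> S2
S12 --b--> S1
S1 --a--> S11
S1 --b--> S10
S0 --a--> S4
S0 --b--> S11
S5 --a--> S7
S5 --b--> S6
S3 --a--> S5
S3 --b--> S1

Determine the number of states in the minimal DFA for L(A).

First remove the unreachable states {S1,S3,S12}; 11 states remain.
Start with accepting vs non-accepting: {S6,S11} | {S0,S2,S4,S5,S7,S8,S9,S10,S13}.
Refine {S0,S2,S4,S5,S7,S8,S9,S10,S13} on symbol b: members go to different blocks, giving {S0,S2,S4,S5,S8,S9} and {S7,S10,S13}.
On input a, block {S0,S2,S4,S5,S8,S9} splits into {S0,S8,S9} and {S2,S4,S5}.
No further refinement is possible. Final partition (4 blocks): {S6,S11} | {S0,S8,S9} | {S7,S10,S13} | {S2,S4,S5}.

4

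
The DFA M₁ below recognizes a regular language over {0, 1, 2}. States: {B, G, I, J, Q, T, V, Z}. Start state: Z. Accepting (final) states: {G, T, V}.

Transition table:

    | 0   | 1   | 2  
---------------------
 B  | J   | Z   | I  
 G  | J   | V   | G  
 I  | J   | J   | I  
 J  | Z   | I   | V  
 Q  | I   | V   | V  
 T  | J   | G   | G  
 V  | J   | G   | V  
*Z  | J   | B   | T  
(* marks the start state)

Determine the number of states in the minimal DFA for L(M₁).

3

States {Q} cannot be reached from the start state, so discard them.
P0 = {G,T,V} | {B,I,J,Z}.
Refine {B,I,J,Z} on symbol 2: members go to different blocks, giving {B,I} and {J,Z}.
Stable partition: {G,T,V} | {B,I} | {J,Z} — 3 equivalence classes.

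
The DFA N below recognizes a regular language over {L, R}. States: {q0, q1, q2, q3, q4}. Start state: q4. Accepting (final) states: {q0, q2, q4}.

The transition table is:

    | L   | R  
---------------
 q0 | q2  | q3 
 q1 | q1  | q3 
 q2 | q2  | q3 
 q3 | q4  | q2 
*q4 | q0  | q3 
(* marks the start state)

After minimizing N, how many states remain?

2

States {q1} cannot be reached from the start state, so discard them.
Start with accepting vs non-accepting: {q0,q2,q4} | {q3}.
No further refinement is possible. Final partition (2 blocks): {q0,q2,q4} | {q3}.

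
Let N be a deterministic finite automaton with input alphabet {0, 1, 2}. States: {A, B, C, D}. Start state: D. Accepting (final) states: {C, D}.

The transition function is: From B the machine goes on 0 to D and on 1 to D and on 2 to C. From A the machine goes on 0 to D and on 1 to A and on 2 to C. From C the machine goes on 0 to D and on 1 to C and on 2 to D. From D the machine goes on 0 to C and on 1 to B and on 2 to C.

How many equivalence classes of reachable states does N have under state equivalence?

Reachable states from the start: {B,C,D}. Unreachable: {A} — drop them.
Start with accepting vs non-accepting: {C,D} | {B}.
Refine {C,D} on symbol 1: members go to different blocks, giving {C} and {D}.
No further refinement is possible. Final partition (3 blocks): {C} | {B} | {D}.

3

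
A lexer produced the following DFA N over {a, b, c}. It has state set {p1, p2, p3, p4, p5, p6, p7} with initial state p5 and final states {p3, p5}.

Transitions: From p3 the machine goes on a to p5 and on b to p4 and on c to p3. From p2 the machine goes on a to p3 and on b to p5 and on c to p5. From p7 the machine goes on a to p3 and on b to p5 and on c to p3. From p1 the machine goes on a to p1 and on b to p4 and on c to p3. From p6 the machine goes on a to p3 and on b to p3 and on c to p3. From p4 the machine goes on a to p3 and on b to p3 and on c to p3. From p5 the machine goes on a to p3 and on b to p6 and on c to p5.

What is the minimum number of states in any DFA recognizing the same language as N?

2

Reachable states from the start: {p3,p4,p5,p6}. Unreachable: {p1,p2,p7} — drop them.
Start with accepting vs non-accepting: {p3,p5} | {p4,p6}.
Stable partition: {p3,p5} | {p4,p6} — 2 equivalence classes.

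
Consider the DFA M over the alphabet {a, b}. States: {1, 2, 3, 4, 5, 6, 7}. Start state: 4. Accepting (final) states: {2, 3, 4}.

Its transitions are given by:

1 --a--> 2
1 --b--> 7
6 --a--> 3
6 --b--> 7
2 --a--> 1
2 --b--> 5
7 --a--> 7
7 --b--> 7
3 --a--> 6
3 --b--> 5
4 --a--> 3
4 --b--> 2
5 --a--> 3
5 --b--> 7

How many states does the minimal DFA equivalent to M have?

4

P0 = {2,3,4} | {1,5,6,7}.
Split {2,3,4} by δ(·,a) → {2,3} and {4}.
On input a, block {1,5,6,7} splits into {1,5,6} and {7}.
The partition is now stable with 4 blocks: {2,3} | {1,5,6} | {4} | {7}.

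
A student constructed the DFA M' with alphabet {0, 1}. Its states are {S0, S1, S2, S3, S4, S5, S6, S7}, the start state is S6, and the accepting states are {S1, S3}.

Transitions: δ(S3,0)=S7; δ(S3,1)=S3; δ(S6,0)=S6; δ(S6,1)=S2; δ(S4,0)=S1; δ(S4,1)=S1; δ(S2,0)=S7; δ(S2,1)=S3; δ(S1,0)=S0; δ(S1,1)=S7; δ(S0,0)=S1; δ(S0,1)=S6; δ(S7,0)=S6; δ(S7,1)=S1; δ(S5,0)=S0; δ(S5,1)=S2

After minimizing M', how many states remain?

First remove the unreachable states {S4,S5}; 6 states remain.
P0 = {S1,S3} | {S0,S2,S6,S7}.
Split {S1,S3} by δ(·,1) → {S1} and {S3}.
On input 0, block {S0,S2,S6,S7} splits into {S2,S6,S7} and {S0}.
Refine {S2,S6,S7} on symbol 1: members go to different blocks, giving {S2} and {S6} and {S7}.
Stable partition: {S1} | {S2} | {S3} | {S0} | {S6} | {S7} — 6 equivalence classes.

6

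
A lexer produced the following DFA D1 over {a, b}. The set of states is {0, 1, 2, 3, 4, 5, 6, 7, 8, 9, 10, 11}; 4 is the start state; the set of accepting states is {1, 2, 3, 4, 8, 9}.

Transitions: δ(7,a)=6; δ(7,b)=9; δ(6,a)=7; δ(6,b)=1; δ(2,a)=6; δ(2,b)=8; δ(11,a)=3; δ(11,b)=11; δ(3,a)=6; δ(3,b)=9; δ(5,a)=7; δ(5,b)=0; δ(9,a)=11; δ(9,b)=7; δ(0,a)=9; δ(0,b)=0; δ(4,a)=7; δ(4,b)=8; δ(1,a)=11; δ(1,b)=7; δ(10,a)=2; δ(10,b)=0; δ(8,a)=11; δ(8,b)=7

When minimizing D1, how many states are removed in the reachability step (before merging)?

No path from 4 leads to 0, 2, 5, 10; the other 8 states are all reachable.

4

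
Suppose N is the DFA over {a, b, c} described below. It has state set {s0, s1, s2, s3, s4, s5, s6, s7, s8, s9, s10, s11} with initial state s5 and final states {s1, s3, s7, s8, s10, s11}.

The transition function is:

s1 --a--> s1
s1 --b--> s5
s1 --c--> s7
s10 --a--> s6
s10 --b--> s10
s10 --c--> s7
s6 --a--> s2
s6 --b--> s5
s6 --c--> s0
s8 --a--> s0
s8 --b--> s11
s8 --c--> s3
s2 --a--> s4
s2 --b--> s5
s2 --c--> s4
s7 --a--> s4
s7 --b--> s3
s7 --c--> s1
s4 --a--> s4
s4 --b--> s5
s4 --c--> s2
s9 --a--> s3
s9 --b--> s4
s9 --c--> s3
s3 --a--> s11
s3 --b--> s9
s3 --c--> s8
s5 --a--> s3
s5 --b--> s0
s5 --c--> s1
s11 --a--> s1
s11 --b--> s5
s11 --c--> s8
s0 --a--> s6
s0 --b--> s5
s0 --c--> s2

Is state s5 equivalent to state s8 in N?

States {s10} cannot be reached from the start state, so discard them.
Initial partition by acceptance: {s1,s3,s7,s8,s11} | {s0,s2,s4,s5,s6,s9}.
Refine {s1,s3,s7,s8,s11} on symbol a: members go to different blocks, giving {s1,s3,s11} and {s7,s8}.
Refine {s0,s2,s4,s5,s6,s9} on symbol a: members go to different blocks, giving {s0,s2,s4,s6} and {s5,s9}.
The partition is now stable with 4 blocks: {s1,s3,s11} | {s0,s2,s4,s6} | {s7,s8} | {s5,s9}.
s5 and s8 end up in different blocks, so they are distinguishable. For instance, the string 'ε' is accepted from only s8.

No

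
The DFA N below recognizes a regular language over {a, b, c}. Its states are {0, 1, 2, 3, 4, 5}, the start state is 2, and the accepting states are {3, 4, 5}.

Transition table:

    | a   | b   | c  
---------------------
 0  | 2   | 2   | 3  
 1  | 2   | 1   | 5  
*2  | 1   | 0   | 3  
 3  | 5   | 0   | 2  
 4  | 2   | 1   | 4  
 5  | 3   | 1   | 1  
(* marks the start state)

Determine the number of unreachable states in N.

1

Starting at 2 and following transitions, the reachable set is {0, 1, 2, 3, 5}. That leaves 4 unreachable — 1 in total.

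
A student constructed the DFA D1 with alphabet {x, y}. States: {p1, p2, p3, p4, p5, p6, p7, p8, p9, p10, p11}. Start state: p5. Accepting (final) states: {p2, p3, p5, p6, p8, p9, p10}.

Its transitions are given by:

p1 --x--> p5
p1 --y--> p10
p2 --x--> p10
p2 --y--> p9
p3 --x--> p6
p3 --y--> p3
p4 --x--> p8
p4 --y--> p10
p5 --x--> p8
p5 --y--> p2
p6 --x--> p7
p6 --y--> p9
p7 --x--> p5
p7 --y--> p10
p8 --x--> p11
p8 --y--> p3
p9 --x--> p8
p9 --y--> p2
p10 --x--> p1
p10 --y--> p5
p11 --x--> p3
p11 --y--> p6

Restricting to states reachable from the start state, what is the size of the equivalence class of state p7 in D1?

3

Reachable states from the start: {p1,p2,p3,p5,p6,p7,p8,p9,p10,p11}. Unreachable: {p4} — drop them.
P0 = {p2,p3,p5,p6,p8,p9,p10} | {p1,p7,p11}.
On input x, block {p2,p3,p5,p6,p8,p9,p10} splits into {p2,p3,p5,p9} and {p6,p8,p10}.
No further refinement is possible. Final partition (3 blocks): {p2,p3,p5,p9} | {p1,p7,p11} | {p6,p8,p10}.
State p7 belongs to the block {p1,p7,p11}, which has 3 states.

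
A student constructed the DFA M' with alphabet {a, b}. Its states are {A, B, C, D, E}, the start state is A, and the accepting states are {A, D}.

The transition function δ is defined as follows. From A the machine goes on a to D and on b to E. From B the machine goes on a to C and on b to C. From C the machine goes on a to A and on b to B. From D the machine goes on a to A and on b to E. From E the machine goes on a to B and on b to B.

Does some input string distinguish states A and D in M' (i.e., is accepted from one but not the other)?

No

All states are reachable from the start state.
Initial partition by acceptance: {A,D} | {B,C,E}.
Split {B,C,E} by δ(·,a) → {B,E} and {C}.
Refine {B,E} on symbol a: members go to different blocks, giving {B} and {E}.
No further refinement is possible. Final partition (4 blocks): {A,D} | {B} | {C} | {E}.
A and D lie in the same block of the stable partition, so they are equivalent — no string distinguishes them.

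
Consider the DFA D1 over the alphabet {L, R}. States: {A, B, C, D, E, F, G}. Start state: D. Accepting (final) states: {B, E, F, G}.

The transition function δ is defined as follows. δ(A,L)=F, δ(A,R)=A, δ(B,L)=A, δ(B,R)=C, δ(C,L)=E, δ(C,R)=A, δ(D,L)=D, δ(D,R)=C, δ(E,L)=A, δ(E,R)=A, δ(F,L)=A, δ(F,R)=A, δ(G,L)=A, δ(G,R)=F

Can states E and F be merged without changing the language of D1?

Yes

States {B,G} cannot be reached from the start state, so discard them.
Initial partition by acceptance: {E,F} | {A,C,D}.
Split {A,C,D} by δ(·,L) → {A,C} and {D}.
Stable partition: {E,F} | {A,C} | {D} — 3 equivalence classes.
E and F lie in the same block of the stable partition, so they are equivalent — no string distinguishes them.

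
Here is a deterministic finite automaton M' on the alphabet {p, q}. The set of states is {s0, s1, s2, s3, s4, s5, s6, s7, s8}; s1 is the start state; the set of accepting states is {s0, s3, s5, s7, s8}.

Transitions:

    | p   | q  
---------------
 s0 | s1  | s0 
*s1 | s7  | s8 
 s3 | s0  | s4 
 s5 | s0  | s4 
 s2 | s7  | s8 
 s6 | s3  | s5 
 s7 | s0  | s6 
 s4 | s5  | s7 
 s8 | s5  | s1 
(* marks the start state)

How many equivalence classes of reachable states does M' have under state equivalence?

5

Reachable states from the start: {s0,s1,s3,s4,s5,s6,s7,s8}. Unreachable: {s2} — drop them.
P0 = {s0,s3,s5,s7,s8} | {s1,s4,s6}.
Split {s0,s3,s5,s7,s8} by δ(·,p) → {s3,s5,s7,s8} and {s0}.
On input p, block {s3,s5,s7,s8} splits into {s3,s5,s7} and {s8}.
On input q, block {s1,s4,s6} splits into {s4,s6} and {s1}.
The partition is now stable with 5 blocks: {s3,s5,s7} | {s4,s6} | {s0} | {s8} | {s1}.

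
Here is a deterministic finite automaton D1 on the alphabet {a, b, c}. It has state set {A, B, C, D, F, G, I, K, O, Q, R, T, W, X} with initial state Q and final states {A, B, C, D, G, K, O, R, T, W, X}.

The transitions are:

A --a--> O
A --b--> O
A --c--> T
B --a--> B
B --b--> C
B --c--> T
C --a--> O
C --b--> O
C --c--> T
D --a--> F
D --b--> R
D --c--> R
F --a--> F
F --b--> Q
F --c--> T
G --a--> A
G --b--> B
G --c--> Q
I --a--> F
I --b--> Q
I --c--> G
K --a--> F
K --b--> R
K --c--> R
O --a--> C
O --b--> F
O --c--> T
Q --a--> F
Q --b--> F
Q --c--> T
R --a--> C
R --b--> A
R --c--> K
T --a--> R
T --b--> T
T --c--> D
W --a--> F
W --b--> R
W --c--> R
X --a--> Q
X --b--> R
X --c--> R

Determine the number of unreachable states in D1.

Starting at Q and following transitions, the reachable set is {A, C, D, F, K, O, Q, R, T}. That leaves B, G, I, W, X unreachable — 5 in total.

5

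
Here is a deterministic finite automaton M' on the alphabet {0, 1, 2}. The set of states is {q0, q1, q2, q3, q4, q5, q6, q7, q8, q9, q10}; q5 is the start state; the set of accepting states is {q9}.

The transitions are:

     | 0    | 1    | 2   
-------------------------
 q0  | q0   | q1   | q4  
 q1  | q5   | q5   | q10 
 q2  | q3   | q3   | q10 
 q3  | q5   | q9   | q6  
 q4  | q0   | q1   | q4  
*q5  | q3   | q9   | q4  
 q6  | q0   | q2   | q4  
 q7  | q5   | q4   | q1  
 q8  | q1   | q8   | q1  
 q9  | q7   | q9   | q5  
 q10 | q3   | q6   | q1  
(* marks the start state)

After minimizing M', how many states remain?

Reachable states from the start: {q0,q1,q2,q3,q4,q5,q6,q7,q9,q10}. Unreachable: {q8} — drop them.
P0 = {q9} | {q0,q1,q2,q3,q4,q5,q6,q7,q10}.
Refine {q0,q1,q2,q3,q4,q5,q6,q7,q10} on symbol 1: members go to different blocks, giving {q0,q1,q2,q4,q6,q7,q10} and {q3,q5}.
On input 0, block {q0,q1,q2,q4,q6,q7,q10} splits into {q1,q2,q7,q10} and {q0,q4,q6}.
Refine {q1,q2,q7,q10} on symbol 1: members go to different blocks, giving {q1,q2} and {q7,q10}.
No further refinement is possible. Final partition (5 blocks): {q9} | {q1,q2} | {q3,q5} | {q0,q4,q6} | {q7,q10}.

5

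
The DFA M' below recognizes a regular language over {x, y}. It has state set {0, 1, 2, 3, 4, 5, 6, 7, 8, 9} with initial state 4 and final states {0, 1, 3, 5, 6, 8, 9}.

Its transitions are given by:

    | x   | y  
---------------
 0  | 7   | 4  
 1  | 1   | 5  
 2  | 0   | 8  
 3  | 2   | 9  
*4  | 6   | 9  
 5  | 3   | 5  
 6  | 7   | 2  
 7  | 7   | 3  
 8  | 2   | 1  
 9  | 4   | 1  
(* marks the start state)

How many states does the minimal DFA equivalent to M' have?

All states are reachable from the start state.
P0 = {0,1,3,5,6,8,9} | {2,4,7}.
Split {0,1,3,5,6,8,9} by δ(·,x) → {0,3,6,8,9} and {1,5}.
On input y, block {0,3,6,8,9} splits into {0,6} and {8,9} and {3}.
Refine {2,4,7} on symbol x: members go to different blocks, giving {2,4} and {7}.
On input x, block {1,5} splits into {1} and {5}.
No further refinement is possible. Final partition (7 blocks): {0,6} | {2,4} | {1} | {8,9} | {3} | {7} | {5}.

7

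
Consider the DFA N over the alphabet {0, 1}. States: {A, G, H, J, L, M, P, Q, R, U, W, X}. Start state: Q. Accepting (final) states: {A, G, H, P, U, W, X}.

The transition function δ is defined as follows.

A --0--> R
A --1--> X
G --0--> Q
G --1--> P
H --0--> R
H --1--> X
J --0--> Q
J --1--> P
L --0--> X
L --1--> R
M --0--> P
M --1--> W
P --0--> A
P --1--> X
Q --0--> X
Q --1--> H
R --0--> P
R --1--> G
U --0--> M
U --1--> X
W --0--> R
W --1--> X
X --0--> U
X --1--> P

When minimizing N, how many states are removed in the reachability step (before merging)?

2

No path from Q leads to J, L; the other 10 states are all reachable.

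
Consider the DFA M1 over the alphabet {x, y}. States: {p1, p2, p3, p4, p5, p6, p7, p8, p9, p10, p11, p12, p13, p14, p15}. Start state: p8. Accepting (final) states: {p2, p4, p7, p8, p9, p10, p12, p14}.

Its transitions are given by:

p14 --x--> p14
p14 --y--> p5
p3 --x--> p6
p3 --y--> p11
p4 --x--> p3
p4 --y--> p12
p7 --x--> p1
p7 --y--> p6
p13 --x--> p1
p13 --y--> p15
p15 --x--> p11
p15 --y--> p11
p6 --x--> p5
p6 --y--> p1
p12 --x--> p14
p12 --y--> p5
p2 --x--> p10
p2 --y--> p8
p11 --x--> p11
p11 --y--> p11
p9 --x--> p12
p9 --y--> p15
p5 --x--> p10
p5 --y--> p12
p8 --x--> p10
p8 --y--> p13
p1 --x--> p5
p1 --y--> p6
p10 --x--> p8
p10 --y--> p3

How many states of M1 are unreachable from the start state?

4

Starting at p8 and following transitions, the reachable set is {p1, p3, p5, p6, p8, p10, p11, p12, p13, p14, p15}. That leaves p2, p4, p7, p9 unreachable — 4 in total.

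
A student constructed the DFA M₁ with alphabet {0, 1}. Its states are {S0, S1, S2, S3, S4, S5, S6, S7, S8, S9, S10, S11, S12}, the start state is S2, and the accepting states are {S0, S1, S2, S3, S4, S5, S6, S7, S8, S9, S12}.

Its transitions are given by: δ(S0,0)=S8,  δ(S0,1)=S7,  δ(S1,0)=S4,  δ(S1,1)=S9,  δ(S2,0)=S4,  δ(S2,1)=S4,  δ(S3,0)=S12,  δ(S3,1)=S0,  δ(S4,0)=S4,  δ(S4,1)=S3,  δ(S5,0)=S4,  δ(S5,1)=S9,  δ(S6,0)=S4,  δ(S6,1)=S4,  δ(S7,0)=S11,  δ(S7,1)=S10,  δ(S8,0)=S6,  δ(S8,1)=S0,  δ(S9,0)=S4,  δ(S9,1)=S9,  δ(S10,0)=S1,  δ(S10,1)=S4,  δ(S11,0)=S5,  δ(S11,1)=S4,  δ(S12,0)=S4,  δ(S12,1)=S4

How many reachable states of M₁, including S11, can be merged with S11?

Every state is reachable, so we keep all 13.
Start with accepting vs non-accepting: {S0,S1,S2,S3,S4,S5,S6,S7,S8,S9,S12} | {S10,S11}.
Split {S0,S1,S2,S3,S4,S5,S6,S7,S8,S9,S12} by δ(·,0) → {S0,S1,S2,S3,S4,S5,S6,S8,S9,S12} and {S7}.
Refine {S0,S1,S2,S3,S4,S5,S6,S8,S9,S12} on symbol 1: members go to different blocks, giving {S1,S2,S3,S4,S5,S6,S8,S9,S12} and {S0}.
Refine {S1,S2,S3,S4,S5,S6,S8,S9,S12} on symbol 1: members go to different blocks, giving {S1,S2,S4,S5,S6,S9,S12} and {S3,S8}.
On input 1, block {S1,S2,S4,S5,S6,S9,S12} splits into {S1,S2,S5,S6,S9,S12} and {S4}.
Refine {S1,S2,S5,S6,S9,S12} on symbol 1: members go to different blocks, giving {S1,S5,S9} and {S2,S6,S12}.
Stable partition: {S1,S5,S9} | {S10,S11} | {S7} | {S0} | {S3,S8} | {S4} | {S2,S6,S12} — 7 equivalence classes.
State S11 belongs to the block {S10,S11}, which has 2 states.

2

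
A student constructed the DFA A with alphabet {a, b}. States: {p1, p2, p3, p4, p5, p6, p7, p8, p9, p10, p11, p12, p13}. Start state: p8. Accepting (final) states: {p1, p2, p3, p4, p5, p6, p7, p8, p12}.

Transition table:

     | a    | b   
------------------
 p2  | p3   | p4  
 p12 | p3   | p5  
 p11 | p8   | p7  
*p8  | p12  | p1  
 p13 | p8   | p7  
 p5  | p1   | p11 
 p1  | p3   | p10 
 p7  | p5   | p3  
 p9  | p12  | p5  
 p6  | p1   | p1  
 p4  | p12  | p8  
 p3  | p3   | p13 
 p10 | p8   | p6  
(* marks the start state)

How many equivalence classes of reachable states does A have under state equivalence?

Reachable states from the start: {p1,p3,p5,p6,p7,p8,p10,p11,p12,p13}. Unreachable: {p2,p4,p9} — drop them.
P0 = {p1,p3,p5,p6,p7,p8,p12} | {p10,p11,p13}.
Split {p1,p3,p5,p6,p7,p8,p12} by δ(·,b) → {p6,p7,p8,p12} and {p1,p3,p5}.
On input a, block {p6,p7,p8,p12} splits into {p6,p7,p12} and {p8}.
Stable partition: {p6,p7,p12} | {p10,p11,p13} | {p1,p3,p5} | {p8} — 4 equivalence classes.

4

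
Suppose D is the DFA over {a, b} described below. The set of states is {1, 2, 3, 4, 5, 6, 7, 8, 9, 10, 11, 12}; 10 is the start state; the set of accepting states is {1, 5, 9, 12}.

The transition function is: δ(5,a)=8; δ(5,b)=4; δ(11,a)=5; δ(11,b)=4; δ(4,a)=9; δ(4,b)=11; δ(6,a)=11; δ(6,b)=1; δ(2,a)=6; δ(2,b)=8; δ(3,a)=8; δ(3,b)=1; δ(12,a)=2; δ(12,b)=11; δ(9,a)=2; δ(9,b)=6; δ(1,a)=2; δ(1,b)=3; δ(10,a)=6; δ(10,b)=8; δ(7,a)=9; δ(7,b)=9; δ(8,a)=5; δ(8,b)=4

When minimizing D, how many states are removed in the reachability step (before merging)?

No path from 10 leads to 7, 12; the other 10 states are all reachable.

2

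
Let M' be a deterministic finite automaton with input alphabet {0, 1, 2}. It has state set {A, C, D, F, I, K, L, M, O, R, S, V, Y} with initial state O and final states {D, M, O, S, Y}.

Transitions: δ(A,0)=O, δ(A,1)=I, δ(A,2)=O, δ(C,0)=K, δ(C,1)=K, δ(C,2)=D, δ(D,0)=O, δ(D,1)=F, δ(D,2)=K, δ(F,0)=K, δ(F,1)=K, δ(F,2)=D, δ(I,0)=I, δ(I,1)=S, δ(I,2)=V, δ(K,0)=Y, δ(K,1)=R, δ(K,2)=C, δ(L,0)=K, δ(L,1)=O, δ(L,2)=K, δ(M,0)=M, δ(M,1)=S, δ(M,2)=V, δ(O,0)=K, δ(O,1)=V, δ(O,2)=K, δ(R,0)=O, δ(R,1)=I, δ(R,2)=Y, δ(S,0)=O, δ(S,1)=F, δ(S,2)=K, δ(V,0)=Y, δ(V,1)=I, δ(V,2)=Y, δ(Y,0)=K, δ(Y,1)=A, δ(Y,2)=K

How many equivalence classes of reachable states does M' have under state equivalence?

States {L,M} cannot be reached from the start state, so discard them.
Initial partition by acceptance: {D,O,S,Y} | {A,C,F,I,K,R,V}.
Refine {D,O,S,Y} on symbol 0: members go to different blocks, giving {D,S} and {O,Y}.
On input 0, block {A,C,F,I,K,R,V} splits into {A,K,R,V} and {C,F,I}.
Split {A,K,R,V} by δ(·,1) → {A,R,V} and {K}.
Refine {C,F,I} on symbol 0: members go to different blocks, giving {C,F} and {I}.
No further refinement is possible. Final partition (6 blocks): {D,S} | {A,R,V} | {O,Y} | {C,F} | {K} | {I}.

6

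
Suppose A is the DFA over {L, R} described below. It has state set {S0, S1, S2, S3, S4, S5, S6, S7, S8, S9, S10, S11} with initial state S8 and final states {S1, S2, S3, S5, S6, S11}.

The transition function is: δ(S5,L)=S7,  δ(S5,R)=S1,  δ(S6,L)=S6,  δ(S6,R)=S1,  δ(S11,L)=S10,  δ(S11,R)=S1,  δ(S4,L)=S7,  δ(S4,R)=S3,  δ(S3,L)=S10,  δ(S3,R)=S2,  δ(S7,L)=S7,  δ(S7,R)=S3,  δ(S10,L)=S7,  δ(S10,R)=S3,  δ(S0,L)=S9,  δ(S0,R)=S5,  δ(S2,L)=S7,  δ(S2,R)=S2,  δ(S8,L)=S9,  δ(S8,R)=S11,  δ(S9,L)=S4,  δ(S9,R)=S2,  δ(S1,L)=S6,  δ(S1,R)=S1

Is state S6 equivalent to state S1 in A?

Yes

First remove the unreachable states {S0,S5}; 10 states remain.
Initial partition by acceptance: {S1,S2,S3,S6,S11} | {S4,S7,S8,S9,S10}.
Refine {S1,S2,S3,S6,S11} on symbol L: members go to different blocks, giving {S2,S3,S11} and {S1,S6}.
On input R, block {S2,S3,S11} splits into {S2,S3} and {S11}.
Split {S4,S7,S8,S9,S10} by δ(·,R) → {S4,S7,S9,S10} and {S8}.
The partition is now stable with 5 blocks: {S2,S3} | {S4,S7,S9,S10} | {S1,S6} | {S11} | {S8}.
S6 and S1 lie in the same block of the stable partition, so they are equivalent — no string distinguishes them.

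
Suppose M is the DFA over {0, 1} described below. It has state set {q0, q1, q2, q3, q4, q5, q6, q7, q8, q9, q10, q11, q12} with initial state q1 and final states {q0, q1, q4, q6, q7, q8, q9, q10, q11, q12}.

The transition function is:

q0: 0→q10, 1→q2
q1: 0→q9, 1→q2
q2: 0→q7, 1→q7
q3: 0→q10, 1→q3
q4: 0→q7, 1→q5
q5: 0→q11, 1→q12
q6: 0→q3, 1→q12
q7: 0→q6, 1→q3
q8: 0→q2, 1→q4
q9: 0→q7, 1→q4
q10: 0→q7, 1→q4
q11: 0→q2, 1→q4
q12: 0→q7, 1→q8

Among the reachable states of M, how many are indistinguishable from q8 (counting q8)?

2

States {q0} cannot be reached from the start state, so discard them.
P0 = {q1,q4,q6,q7,q8,q9,q10,q11,q12} | {q2,q3,q5}.
Split {q1,q4,q6,q7,q8,q9,q10,q11,q12} by δ(·,0) → {q1,q4,q7,q9,q10,q12} and {q6,q8,q11}.
On input 0, block {q1,q4,q7,q9,q10,q12} splits into {q1,q4,q9,q10,q12} and {q7}.
On input 0, block {q1,q4,q9,q10,q12} splits into {q4,q9,q10,q12} and {q1}.
On input 1, block {q4,q9,q10,q12} splits into {q9,q10} and {q4} and {q12}.
Refine {q2,q3,q5} on symbol 0: members go to different blocks, giving {q2} and {q3} and {q5}.
Refine {q6,q8,q11} on symbol 0: members go to different blocks, giving {q8,q11} and {q6}.
Stable partition: {q9,q10} | {q2} | {q8,q11} | {q7} | {q1} | {q4} | {q12} | {q3} | {q5} | {q6} — 10 equivalence classes.
The equivalence class containing q8 is {q8,q11}, of size 2.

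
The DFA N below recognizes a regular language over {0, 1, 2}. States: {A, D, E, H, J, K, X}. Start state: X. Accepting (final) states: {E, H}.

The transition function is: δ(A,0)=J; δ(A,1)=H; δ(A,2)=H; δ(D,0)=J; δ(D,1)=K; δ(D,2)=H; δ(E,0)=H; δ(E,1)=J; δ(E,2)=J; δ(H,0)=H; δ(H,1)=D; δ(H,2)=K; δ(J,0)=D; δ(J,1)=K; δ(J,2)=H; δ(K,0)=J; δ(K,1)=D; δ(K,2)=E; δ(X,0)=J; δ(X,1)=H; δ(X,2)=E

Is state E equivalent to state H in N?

Yes

States {A} cannot be reached from the start state, so discard them.
P0 = {E,H} | {D,J,K,X}.
On input 1, block {D,J,K,X} splits into {D,J,K} and {X}.
The partition is now stable with 3 blocks: {E,H} | {D,J,K} | {X}.
E and H lie in the same block of the stable partition, so they are equivalent — no string distinguishes them.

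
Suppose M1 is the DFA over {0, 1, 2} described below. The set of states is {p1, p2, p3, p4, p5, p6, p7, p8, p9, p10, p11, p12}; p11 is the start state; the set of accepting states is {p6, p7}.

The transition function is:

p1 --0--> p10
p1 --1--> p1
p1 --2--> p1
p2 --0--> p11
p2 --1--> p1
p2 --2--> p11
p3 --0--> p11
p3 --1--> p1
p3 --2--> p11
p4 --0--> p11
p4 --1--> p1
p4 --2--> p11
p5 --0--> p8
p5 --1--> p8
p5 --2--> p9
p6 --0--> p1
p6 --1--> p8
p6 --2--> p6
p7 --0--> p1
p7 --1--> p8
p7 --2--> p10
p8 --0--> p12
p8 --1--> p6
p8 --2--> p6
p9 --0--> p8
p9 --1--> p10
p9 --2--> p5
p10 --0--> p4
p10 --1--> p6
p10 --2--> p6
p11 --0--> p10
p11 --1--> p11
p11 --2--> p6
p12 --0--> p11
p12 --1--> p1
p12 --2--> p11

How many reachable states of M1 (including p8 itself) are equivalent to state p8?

Reachable states from the start: {p1,p4,p6,p8,p10,p11,p12}. Unreachable: {p2,p3,p5,p7,p9} — drop them.
Start with accepting vs non-accepting: {p6} | {p1,p4,p8,p10,p11,p12}.
Split {p1,p4,p8,p10,p11,p12} by δ(·,1) → {p1,p4,p11,p12} and {p8,p10}.
Refine {p1,p4,p11,p12} on symbol 0: members go to different blocks, giving {p1,p11} and {p4,p12}.
On input 2, block {p1,p11} splits into {p1} and {p11}.
The partition is now stable with 5 blocks: {p6} | {p1} | {p8,p10} | {p4,p12} | {p11}.
State p8 belongs to the block {p8,p10}, which has 2 states.

2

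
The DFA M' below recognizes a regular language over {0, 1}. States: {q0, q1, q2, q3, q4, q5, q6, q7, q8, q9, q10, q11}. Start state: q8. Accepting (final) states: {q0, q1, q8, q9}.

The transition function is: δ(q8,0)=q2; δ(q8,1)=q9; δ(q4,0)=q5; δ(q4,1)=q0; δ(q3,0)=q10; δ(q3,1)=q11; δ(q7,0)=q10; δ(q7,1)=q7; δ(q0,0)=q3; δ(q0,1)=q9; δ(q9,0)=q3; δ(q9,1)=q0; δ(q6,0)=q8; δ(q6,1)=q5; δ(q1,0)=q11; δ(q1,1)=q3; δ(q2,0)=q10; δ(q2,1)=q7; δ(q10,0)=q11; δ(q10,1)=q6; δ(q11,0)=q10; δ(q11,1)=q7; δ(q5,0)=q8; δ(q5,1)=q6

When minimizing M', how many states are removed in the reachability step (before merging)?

2

No path from q8 leads to q1, q4; the other 10 states are all reachable.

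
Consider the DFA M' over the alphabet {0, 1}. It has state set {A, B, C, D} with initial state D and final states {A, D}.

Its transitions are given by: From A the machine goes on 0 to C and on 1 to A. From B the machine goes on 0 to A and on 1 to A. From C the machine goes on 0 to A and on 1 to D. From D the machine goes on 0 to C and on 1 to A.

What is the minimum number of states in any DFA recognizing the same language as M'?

States {B} cannot be reached from the start state, so discard them.
P0 = {A,D} | {C}.
The partition is now stable with 2 blocks: {A,D} | {C}.

2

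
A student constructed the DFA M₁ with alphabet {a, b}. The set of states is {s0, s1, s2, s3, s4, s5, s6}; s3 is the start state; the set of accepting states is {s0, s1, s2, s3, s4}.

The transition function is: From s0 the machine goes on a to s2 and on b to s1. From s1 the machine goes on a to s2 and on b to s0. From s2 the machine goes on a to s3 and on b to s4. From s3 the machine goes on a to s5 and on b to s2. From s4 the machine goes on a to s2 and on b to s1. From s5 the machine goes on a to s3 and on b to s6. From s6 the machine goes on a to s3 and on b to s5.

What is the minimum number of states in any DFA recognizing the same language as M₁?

Every state is reachable, so we keep all 7.
P0 = {s0,s1,s2,s3,s4} | {s5,s6}.
Refine {s0,s1,s2,s3,s4} on symbol a: members go to different blocks, giving {s0,s1,s2,s4} and {s3}.
On input a, block {s0,s1,s2,s4} splits into {s0,s1,s4} and {s2}.
Stable partition: {s0,s1,s4} | {s5,s6} | {s3} | {s2} — 4 equivalence classes.

4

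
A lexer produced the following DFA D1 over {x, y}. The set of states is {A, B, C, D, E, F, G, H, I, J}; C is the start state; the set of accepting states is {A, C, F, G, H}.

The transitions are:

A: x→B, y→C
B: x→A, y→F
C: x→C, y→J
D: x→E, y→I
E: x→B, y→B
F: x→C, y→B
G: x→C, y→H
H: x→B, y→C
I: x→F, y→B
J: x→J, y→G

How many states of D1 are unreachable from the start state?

3

No path from C leads to D, E, I; the other 7 states are all reachable.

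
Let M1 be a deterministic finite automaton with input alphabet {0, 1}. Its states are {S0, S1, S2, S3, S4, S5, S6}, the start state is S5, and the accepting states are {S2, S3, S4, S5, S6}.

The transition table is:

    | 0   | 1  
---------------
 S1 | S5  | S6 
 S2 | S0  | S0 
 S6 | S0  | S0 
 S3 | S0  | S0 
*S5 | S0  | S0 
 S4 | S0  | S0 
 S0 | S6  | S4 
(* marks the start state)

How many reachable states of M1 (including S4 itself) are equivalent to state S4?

First remove the unreachable states {S1,S2,S3}; 4 states remain.
Start with accepting vs non-accepting: {S4,S5,S6} | {S0}.
The partition is now stable with 2 blocks: {S4,S5,S6} | {S0}.
The equivalence class containing S4 is {S4,S5,S6}, of size 3.

3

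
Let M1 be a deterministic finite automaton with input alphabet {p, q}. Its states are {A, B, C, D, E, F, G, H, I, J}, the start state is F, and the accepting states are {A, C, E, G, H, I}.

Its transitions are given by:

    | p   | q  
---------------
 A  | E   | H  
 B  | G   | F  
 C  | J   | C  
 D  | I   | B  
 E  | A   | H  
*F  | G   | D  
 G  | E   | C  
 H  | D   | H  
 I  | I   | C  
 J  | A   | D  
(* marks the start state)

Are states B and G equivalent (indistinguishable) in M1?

All states are reachable from the start state.
Start with accepting vs non-accepting: {A,C,E,G,H,I} | {B,D,F,J}.
Split {A,C,E,G,H,I} by δ(·,p) → {A,E,G,I} and {C,H}.
No further refinement is possible. Final partition (3 blocks): {A,E,G,I} | {B,D,F,J} | {C,H}.
B and G end up in different blocks, so they are distinguishable. For instance, the string 'ε' is accepted from only G.

No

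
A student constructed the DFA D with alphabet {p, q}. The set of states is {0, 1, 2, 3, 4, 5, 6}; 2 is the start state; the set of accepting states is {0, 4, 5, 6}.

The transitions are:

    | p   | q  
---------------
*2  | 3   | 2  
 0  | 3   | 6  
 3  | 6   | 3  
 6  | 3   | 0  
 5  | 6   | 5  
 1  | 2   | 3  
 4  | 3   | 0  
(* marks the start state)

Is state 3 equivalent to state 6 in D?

No

States {1,4,5} cannot be reached from the start state, so discard them.
Initial partition by acceptance: {0,6} | {2,3}.
On input p, block {2,3} splits into {2} and {3}.
No further refinement is possible. Final partition (3 blocks): {0,6} | {2} | {3}.
3 and 6 end up in different blocks, so they are distinguishable. For instance, the string 'ε' is accepted from only 6.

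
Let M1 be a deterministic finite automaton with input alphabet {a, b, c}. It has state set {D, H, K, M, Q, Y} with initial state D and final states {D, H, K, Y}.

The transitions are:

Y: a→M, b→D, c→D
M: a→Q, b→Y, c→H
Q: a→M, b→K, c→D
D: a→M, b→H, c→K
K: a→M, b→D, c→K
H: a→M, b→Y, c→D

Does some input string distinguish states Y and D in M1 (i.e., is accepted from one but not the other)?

Every state is reachable, so we keep all 6.
P0 = {D,H,K,Y} | {M,Q}.
Stable partition: {D,H,K,Y} | {M,Q} — 2 equivalence classes.
Y and D lie in the same block of the stable partition, so they are equivalent — no string distinguishes them.

No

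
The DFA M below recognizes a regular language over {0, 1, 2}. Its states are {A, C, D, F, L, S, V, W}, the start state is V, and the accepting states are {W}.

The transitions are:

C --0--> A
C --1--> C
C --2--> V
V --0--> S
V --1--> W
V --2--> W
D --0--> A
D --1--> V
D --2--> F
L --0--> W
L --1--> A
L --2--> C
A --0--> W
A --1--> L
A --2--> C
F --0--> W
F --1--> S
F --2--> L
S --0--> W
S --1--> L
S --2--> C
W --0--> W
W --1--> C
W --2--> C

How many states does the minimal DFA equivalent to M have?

4

States {D,F} cannot be reached from the start state, so discard them.
Initial partition by acceptance: {W} | {A,C,L,S,V}.
Refine {A,C,L,S,V} on symbol 0: members go to different blocks, giving {A,L,S} and {C,V}.
Refine {C,V} on symbol 1: members go to different blocks, giving {C} and {V}.
No further refinement is possible. Final partition (4 blocks): {W} | {A,L,S} | {C} | {V}.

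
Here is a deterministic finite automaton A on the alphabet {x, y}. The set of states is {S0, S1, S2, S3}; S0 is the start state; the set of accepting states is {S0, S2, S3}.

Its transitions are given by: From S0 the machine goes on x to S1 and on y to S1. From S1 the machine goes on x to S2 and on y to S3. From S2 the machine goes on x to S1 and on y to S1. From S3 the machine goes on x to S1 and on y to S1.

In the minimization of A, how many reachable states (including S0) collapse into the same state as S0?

3

Every state is reachable, so we keep all 4.
Initial partition by acceptance: {S0,S2,S3} | {S1}.
Stable partition: {S0,S2,S3} | {S1} — 2 equivalence classes.
State S0 belongs to the block {S0,S2,S3}, which has 3 states.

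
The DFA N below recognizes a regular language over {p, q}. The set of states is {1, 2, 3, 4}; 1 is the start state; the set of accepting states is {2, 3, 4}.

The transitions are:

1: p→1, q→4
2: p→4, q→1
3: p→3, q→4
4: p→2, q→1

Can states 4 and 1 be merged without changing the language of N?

No

States {3} cannot be reached from the start state, so discard them.
Initial partition by acceptance: {2,4} | {1}.
No further refinement is possible. Final partition (2 blocks): {2,4} | {1}.
4 and 1 end up in different blocks, so they are distinguishable. For instance, the string 'ε' is accepted from only 4.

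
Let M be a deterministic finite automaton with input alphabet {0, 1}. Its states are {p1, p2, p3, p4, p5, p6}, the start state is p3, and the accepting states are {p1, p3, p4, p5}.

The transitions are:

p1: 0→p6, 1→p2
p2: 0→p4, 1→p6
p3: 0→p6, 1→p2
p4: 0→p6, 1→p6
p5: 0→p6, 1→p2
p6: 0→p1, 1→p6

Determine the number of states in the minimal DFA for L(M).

2

First remove the unreachable states {p5}; 5 states remain.
Initial partition by acceptance: {p1,p3,p4} | {p2,p6}.
The partition is now stable with 2 blocks: {p1,p3,p4} | {p2,p6}.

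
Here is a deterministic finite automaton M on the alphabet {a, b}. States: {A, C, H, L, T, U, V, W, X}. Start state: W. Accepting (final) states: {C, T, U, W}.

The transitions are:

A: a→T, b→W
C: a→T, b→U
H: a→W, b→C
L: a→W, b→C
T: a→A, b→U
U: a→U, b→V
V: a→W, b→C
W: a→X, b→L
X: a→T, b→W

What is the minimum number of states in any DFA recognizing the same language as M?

6

Reachable states from the start: {A,C,L,T,U,V,W,X}. Unreachable: {H} — drop them.
P0 = {C,T,U,W} | {A,L,V,X}.
Split {C,T,U,W} by δ(·,a) → {C,U} and {T,W}.
Split {C,U} by δ(·,a) → {C} and {U}.
Refine {A,L,V,X} on symbol b: members go to different blocks, giving {L,V} and {A,X}.
Refine {T,W} on symbol b: members go to different blocks, giving {W} and {T}.
No further refinement is possible. Final partition (6 blocks): {C} | {L,V} | {W} | {U} | {A,X} | {T}.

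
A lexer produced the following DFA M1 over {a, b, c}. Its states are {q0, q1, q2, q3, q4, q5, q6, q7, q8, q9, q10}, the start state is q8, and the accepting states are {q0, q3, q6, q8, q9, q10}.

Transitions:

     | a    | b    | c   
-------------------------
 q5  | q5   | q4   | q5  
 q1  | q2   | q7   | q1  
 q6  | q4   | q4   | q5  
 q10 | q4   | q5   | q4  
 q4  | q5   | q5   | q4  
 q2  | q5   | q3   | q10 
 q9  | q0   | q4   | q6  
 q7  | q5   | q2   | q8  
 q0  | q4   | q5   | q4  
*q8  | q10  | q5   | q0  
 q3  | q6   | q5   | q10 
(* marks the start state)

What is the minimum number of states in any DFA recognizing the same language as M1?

Reachable states from the start: {q0,q4,q5,q8,q10}. Unreachable: {q1,q2,q3,q6,q7,q9} — drop them.
Start with accepting vs non-accepting: {q0,q8,q10} | {q4,q5}.
Split {q0,q8,q10} by δ(·,a) → {q0,q10} and {q8}.
No further refinement is possible. Final partition (3 blocks): {q0,q10} | {q4,q5} | {q8}.

3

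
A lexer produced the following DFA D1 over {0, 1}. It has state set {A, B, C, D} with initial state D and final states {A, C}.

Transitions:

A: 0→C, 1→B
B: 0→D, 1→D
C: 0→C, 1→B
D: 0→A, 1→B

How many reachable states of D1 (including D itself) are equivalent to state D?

Start with accepting vs non-accepting: {A,C} | {B,D}.
Refine {B,D} on symbol 0: members go to different blocks, giving {B} and {D}.
The partition is now stable with 3 blocks: {A,C} | {B} | {D}.
State D belongs to the block {D}, which has 1 states.

1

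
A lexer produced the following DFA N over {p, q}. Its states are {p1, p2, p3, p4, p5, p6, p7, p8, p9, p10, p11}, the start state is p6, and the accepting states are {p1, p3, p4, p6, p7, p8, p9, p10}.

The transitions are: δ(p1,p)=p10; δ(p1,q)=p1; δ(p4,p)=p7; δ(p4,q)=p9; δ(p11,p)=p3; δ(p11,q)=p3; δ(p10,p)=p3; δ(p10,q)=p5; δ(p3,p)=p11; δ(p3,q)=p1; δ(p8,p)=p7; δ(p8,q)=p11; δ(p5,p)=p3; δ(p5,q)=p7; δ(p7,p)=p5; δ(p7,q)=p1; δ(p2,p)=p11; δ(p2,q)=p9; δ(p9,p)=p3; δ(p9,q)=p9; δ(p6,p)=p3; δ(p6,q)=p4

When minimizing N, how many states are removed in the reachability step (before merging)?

2

BFS from p6 reaches {p1, p3, p4, p5, p6, p7, p9, p10, p11}; the 2 state(s) p2, p8 are never visited.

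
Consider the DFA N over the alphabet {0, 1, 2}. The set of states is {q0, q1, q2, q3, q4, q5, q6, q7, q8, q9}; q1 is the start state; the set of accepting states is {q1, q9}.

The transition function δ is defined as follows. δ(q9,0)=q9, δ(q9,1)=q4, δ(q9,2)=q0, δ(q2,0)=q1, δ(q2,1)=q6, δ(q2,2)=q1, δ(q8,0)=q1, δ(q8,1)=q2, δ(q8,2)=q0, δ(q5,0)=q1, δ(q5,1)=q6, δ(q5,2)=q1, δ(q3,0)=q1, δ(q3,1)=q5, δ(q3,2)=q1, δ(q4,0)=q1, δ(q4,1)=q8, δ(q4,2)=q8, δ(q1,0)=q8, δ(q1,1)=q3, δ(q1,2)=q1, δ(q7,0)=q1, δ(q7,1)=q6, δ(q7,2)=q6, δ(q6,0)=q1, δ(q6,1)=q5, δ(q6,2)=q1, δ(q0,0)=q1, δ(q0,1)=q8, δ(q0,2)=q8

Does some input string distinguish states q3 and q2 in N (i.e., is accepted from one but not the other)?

Reachable states from the start: {q0,q1,q2,q3,q5,q6,q8}. Unreachable: {q4,q7,q9} — drop them.
Start with accepting vs non-accepting: {q1} | {q0,q2,q3,q5,q6,q8}.
On input 2, block {q0,q2,q3,q5,q6,q8} splits into {q2,q3,q5,q6} and {q0,q8}.
On input 1, block {q0,q8} splits into {q0} and {q8}.
No further refinement is possible. Final partition (4 blocks): {q1} | {q2,q3,q5,q6} | {q0} | {q8}.
q3 and q2 lie in the same block of the stable partition, so they are equivalent — no string distinguishes them.

No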